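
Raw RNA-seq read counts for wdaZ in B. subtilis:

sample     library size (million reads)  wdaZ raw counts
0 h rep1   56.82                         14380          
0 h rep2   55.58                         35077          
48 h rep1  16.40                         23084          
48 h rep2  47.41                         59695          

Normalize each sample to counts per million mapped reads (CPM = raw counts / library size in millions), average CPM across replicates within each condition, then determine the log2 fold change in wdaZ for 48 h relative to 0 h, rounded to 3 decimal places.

CPM(0 h rep1) = 14380 / 56.82 = 253.0799
CPM(0 h rep2) = 35077 / 55.58 = 631.1083
CPM(48 h rep1) = 23084 / 16.40 = 1407.5610
CPM(48 h rep2) = 59695 / 47.41 = 1259.1225
mean CPM(0 h) = 442.0941; mean CPM(48 h) = 1333.3418
Fold change = 1333.3418 / 442.0941 = 3.01597
log2(3.01597) = 1.5926

1.593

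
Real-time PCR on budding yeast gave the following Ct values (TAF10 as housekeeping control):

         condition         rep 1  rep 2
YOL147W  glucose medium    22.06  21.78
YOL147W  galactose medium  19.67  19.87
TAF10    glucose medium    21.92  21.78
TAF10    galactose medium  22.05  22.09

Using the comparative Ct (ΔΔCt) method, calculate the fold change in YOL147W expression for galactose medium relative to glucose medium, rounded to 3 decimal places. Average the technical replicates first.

5.169

Mean Ct: YOL147W glucose medium 21.920; YOL147W galactose medium 19.770; TAF10 glucose medium 21.850; TAF10 galactose medium 22.070
ΔCt(glucose medium) = 21.920 − 21.850 = 0.070
ΔCt(galactose medium) = 19.770 − 22.070 = -2.300
ΔΔCt = -2.300 − 0.070 = -2.370
Fold change = 2^(−(-2.370)) = 2^2.370 = 5.1694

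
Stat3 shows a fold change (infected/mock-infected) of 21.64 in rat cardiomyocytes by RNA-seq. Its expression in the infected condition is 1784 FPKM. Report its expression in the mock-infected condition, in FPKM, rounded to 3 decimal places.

82.440

mock-infected expression = 1784 / 21.64 = 82.440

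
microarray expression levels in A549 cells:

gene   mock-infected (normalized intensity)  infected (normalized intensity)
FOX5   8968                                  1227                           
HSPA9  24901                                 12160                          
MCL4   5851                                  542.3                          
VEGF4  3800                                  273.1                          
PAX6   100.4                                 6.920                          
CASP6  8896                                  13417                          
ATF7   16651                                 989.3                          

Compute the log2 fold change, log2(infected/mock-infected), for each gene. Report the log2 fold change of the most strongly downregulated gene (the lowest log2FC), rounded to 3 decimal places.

-4.073

log2(1227/8968) = -2.870  (FOX5)
log2(12160/24901) = -1.034  (HSPA9)
log2(542.3/5851) = -3.432  (MCL4)
log2(273.1/3800) = -3.798  (VEGF4)
log2(6.920/100.4) = -3.859  (PAX6)
log2(13417/8896) = 0.593  (CASP6)
log2(989.3/16651) = -4.073  (ATF7)
ATF7 is most strongly downregulated.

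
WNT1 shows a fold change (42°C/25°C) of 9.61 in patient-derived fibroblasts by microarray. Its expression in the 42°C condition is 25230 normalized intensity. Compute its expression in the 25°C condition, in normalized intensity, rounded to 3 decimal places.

25°C expression = 25230 / 9.61 = 2625.390

2625.390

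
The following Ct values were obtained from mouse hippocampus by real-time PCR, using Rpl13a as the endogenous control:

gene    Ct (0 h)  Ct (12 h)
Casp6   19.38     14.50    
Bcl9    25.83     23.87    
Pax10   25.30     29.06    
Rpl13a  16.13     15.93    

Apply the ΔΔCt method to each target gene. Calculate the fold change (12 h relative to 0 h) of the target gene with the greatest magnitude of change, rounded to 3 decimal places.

Casp6: ΔΔCt = (14.50−15.93) − (19.38−16.13) = -1.43 − 3.25 = -4.68; fold change = 2^4.68 = 25.634
Bcl9: ΔΔCt = (23.87−15.93) − (25.83−16.13) = 7.94 − 9.70 = -1.76; fold change = 2^1.76 = 3.387
Pax10: ΔΔCt = (29.06−15.93) − (25.30−16.13) = 13.13 − 9.17 = 3.96; fold change = 2^-3.96 = 0.064
Casp6 has the largest |ΔΔCt| = 4.68.

25.634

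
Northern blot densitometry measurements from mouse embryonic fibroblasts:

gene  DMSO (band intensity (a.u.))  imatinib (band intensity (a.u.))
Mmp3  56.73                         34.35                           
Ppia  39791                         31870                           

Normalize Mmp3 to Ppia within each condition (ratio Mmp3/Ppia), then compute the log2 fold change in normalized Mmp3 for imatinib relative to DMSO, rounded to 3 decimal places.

Mmp3/Ppia (DMSO) = 56.73 / 39791 = 0.0014257
Mmp3/Ppia (imatinib) = 34.35 / 31870 = 0.0010778
Fold change = 0.0010778 / 0.0014257 = 0.7560
log2(0.7560) = -0.4036

-0.404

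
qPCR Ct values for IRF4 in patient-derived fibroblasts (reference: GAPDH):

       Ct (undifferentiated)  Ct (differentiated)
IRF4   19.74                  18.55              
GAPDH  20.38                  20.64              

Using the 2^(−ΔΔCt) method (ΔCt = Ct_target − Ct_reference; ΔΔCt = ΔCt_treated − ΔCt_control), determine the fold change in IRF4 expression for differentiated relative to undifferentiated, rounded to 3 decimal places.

ΔCt(undifferentiated) = 19.740 − 20.380 = -0.640
ΔCt(differentiated) = 18.550 − 20.640 = -2.090
ΔΔCt = -2.090 − (-0.640) = -1.450
Fold change = 2^(−(-1.450)) = 2^1.450 = 2.7321

2.732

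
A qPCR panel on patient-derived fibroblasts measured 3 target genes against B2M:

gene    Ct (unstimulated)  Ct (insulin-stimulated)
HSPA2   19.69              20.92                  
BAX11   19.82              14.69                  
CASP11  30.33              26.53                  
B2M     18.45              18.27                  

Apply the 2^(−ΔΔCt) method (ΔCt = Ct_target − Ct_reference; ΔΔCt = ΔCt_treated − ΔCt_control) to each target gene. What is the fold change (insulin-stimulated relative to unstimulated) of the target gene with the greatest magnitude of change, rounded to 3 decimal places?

30.910

HSPA2: ΔΔCt = (20.92−18.27) − (19.69−18.45) = 2.65 − 1.24 = 1.41; fold change = 2^-1.41 = 0.376
BAX11: ΔΔCt = (14.69−18.27) − (19.82−18.45) = -3.58 − 1.37 = -4.95; fold change = 2^4.95 = 30.910
CASP11: ΔΔCt = (26.53−18.27) − (30.33−18.45) = 8.26 − 11.88 = -3.62; fold change = 2^3.62 = 12.295
BAX11 has the largest |ΔΔCt| = 4.95.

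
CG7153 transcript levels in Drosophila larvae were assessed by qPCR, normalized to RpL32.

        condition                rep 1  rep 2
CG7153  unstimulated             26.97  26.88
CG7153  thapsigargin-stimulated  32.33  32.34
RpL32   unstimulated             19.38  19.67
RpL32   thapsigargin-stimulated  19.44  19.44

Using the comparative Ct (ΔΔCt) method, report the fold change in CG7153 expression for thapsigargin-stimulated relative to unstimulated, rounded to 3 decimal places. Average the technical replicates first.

0.022

Mean Ct: CG7153 unstimulated 26.925; CG7153 thapsigargin-stimulated 32.335; RpL32 unstimulated 19.525; RpL32 thapsigargin-stimulated 19.440
ΔCt(unstimulated) = 26.925 − 19.525 = 7.400
ΔCt(thapsigargin-stimulated) = 32.335 − 19.440 = 12.895
ΔΔCt = 12.895 − 7.400 = 5.495
Fold change = 2^(−5.495) = 0.0222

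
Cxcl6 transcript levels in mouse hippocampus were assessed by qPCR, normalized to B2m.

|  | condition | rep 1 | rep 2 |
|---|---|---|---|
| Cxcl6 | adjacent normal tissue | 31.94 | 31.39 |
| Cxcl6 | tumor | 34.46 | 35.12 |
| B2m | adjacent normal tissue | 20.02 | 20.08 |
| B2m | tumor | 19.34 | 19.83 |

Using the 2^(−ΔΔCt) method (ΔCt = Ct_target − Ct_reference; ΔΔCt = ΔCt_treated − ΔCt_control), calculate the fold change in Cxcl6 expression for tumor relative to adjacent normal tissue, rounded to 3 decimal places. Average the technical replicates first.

Mean Ct: Cxcl6 adjacent normal tissue 31.665; Cxcl6 tumor 34.790; B2m adjacent normal tissue 20.050; B2m tumor 19.585
ΔCt(adjacent normal tissue) = 31.665 − 20.050 = 11.615
ΔCt(tumor) = 34.790 − 19.585 = 15.205
ΔΔCt = 15.205 − 11.615 = 3.590
Fold change = 2^(−3.590) = 0.0830

0.083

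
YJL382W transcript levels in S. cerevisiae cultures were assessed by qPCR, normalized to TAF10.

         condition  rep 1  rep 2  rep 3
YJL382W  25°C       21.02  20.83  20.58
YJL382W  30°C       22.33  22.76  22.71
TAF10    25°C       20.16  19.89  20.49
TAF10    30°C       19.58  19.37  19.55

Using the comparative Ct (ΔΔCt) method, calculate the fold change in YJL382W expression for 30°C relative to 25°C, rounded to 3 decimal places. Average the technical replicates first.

Mean Ct: YJL382W 25°C 20.810; YJL382W 30°C 22.600; TAF10 25°C 20.180; TAF10 30°C 19.500
ΔCt(25°C) = 20.810 − 20.180 = 0.630
ΔCt(30°C) = 22.600 − 19.500 = 3.100
ΔΔCt = 3.100 − 0.630 = 2.470
Fold change = 2^(−2.470) = 0.1805

0.180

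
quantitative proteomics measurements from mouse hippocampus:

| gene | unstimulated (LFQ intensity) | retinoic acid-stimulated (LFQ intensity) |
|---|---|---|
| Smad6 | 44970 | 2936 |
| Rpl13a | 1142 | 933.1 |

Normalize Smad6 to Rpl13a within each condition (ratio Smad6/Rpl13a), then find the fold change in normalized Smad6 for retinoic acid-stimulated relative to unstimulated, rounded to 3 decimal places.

Smad6/Rpl13a (unstimulated) = 44970 / 1142 = 39.378
Smad6/Rpl13a (retinoic acid-stimulated) = 2936 / 933.1 = 3.1465
Fold change = 3.1465 / 39.378 = 0.0799

0.080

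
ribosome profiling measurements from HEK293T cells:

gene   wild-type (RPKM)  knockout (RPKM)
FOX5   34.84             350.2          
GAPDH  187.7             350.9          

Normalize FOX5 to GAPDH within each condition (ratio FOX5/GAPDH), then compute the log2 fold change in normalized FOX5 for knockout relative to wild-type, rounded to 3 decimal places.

FOX5/GAPDH (wild-type) = 34.84 / 187.7 = 0.18562
FOX5/GAPDH (knockout) = 350.2 / 350.9 = 0.99801
Fold change = 0.99801 / 0.18562 = 5.3767
log2(5.3767) = 2.4267

2.427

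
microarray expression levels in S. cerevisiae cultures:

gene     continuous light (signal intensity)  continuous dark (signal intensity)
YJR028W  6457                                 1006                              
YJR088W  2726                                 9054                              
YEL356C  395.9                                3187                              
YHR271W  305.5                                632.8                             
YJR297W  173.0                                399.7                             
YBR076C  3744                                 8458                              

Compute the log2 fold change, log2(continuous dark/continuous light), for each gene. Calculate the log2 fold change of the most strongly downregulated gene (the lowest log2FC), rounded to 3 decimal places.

-2.682

log2(1006/6457) = -2.682  (YJR028W)
log2(9054/2726) = 1.732  (YJR088W)
log2(3187/395.9) = 3.009  (YEL356C)
log2(632.8/305.5) = 1.051  (YHR271W)
log2(399.7/173.0) = 1.208  (YJR297W)
log2(8458/3744) = 1.176  (YBR076C)
YJR028W is most strongly downregulated.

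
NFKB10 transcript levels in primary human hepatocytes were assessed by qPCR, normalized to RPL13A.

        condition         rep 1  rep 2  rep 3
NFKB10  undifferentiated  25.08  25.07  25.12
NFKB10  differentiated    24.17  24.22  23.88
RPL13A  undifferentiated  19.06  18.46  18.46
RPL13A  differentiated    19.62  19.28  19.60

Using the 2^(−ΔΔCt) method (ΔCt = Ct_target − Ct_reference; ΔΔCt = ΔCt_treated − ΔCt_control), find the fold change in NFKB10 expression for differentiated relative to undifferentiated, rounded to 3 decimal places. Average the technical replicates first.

Mean Ct: NFKB10 undifferentiated 25.090; NFKB10 differentiated 24.090; RPL13A undifferentiated 18.660; RPL13A differentiated 19.500
ΔCt(undifferentiated) = 25.090 − 18.660 = 6.430
ΔCt(differentiated) = 24.090 − 19.500 = 4.590
ΔΔCt = 4.590 − 6.430 = -1.840
Fold change = 2^(−(-1.840)) = 2^1.840 = 3.5801

3.580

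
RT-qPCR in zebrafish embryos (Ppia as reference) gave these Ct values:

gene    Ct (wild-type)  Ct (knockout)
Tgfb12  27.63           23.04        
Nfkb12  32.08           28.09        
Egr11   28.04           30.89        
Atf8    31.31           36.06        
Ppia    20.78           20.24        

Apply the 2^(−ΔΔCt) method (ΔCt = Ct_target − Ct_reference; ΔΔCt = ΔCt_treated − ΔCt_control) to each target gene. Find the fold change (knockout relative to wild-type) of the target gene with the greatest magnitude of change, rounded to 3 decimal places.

0.026

Tgfb12: ΔΔCt = (23.04−20.24) − (27.63−20.78) = 2.80 − 6.85 = -4.05; fold change = 2^4.05 = 16.564
Nfkb12: ΔΔCt = (28.09−20.24) − (32.08−20.78) = 7.85 − 11.30 = -3.45; fold change = 2^3.45 = 10.928
Egr11: ΔΔCt = (30.89−20.24) − (28.04−20.78) = 10.65 − 7.26 = 3.39; fold change = 2^-3.39 = 0.095
Atf8: ΔΔCt = (36.06−20.24) − (31.31−20.78) = 15.82 − 10.53 = 5.29; fold change = 2^-5.29 = 0.026
Atf8 has the largest |ΔΔCt| = 5.29.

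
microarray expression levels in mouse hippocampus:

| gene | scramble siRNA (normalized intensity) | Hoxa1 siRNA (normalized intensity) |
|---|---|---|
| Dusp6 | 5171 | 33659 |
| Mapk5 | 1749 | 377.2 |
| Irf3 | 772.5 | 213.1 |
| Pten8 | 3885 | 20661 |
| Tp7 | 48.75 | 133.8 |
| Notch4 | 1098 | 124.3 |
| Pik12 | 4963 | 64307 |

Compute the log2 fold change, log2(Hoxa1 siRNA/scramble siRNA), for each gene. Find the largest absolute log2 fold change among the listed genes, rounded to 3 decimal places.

3.696

log2(33659/5171) = 2.702  (Dusp6)
log2(377.2/1749) = -2.213  (Mapk5)
log2(213.1/772.5) = -1.858  (Irf3)
log2(20661/3885) = 2.411  (Pten8)
log2(133.8/48.75) = 1.457  (Tp7)
log2(124.3/1098) = -3.143  (Notch4)
log2(64307/4963) = 3.696  (Pik12)
The largest magnitude belongs to Pik12.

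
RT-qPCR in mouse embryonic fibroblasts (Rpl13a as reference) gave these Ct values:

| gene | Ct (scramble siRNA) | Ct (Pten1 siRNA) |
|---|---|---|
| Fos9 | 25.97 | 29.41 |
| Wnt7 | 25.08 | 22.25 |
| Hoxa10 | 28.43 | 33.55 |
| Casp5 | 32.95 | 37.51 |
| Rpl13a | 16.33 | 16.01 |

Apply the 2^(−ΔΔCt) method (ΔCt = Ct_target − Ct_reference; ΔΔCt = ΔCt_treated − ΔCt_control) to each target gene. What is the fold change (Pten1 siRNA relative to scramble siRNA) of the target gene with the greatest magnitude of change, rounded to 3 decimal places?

0.023

Fos9: ΔΔCt = (29.41−16.01) − (25.97−16.33) = 13.40 − 9.64 = 3.76; fold change = 2^-3.76 = 0.074
Wnt7: ΔΔCt = (22.25−16.01) − (25.08−16.33) = 6.24 − 8.75 = -2.51; fold change = 2^2.51 = 5.696
Hoxa10: ΔΔCt = (33.55−16.01) − (28.43−16.33) = 17.54 − 12.10 = 5.44; fold change = 2^-5.44 = 0.023
Casp5: ΔΔCt = (37.51−16.01) − (32.95−16.33) = 21.50 − 16.62 = 4.88; fold change = 2^-4.88 = 0.034
Hoxa10 has the largest |ΔΔCt| = 5.44.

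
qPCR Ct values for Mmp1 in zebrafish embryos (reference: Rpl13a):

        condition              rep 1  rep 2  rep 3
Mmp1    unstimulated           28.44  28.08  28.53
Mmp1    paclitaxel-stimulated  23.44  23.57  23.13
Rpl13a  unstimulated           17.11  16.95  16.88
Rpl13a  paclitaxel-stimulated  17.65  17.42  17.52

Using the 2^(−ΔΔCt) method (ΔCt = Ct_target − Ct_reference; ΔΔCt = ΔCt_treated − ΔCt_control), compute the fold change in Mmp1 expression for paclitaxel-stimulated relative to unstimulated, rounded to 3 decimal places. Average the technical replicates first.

45.887

Mean Ct: Mmp1 unstimulated 28.350; Mmp1 paclitaxel-stimulated 23.380; Rpl13a unstimulated 16.980; Rpl13a paclitaxel-stimulated 17.530
ΔCt(unstimulated) = 28.350 − 16.980 = 11.370
ΔCt(paclitaxel-stimulated) = 23.380 − 17.530 = 5.850
ΔΔCt = 5.850 − 11.370 = -5.520
Fold change = 2^(−(-5.520)) = 2^5.520 = 45.8866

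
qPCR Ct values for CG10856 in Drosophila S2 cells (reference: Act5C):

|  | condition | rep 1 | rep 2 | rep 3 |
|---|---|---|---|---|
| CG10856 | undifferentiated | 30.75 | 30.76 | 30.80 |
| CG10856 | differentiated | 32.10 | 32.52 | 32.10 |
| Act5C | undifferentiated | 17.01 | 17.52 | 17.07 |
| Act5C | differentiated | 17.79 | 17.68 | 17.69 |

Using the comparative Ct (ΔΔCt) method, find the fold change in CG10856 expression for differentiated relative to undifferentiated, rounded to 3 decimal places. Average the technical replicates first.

Mean Ct: CG10856 undifferentiated 30.770; CG10856 differentiated 32.240; Act5C undifferentiated 17.200; Act5C differentiated 17.720
ΔCt(undifferentiated) = 30.770 − 17.200 = 13.570
ΔCt(differentiated) = 32.240 − 17.720 = 14.520
ΔΔCt = 14.520 − 13.570 = 0.950
Fold change = 2^(−0.950) = 0.5176

0.518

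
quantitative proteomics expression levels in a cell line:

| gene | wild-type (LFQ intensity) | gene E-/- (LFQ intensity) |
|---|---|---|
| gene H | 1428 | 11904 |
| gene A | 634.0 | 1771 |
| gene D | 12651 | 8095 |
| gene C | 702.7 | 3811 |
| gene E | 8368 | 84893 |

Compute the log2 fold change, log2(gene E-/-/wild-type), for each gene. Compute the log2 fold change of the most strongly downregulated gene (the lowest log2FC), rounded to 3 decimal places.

-0.644

log2(11904/1428) = 3.059  (gene H)
log2(1771/634.0) = 1.482  (gene A)
log2(8095/12651) = -0.644  (gene D)
log2(3811/702.7) = 2.439  (gene C)
log2(84893/8368) = 3.343  (gene E)
gene D is most strongly downregulated.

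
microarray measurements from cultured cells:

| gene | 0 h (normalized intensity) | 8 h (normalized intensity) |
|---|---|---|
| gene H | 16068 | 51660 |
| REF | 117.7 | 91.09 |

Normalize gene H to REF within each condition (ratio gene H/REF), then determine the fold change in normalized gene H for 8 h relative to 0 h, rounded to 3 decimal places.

4.154

gene H/REF (0 h) = 16068 / 117.7 = 136.52
gene H/REF (8 h) = 51660 / 91.09 = 567.13
Fold change = 567.13 / 136.52 = 4.1543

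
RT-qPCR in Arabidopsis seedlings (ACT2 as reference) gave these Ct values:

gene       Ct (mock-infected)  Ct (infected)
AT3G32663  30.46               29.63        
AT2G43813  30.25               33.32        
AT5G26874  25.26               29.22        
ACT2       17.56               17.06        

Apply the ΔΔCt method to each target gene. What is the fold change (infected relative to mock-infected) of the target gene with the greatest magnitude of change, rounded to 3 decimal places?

AT3G32663: ΔΔCt = (29.63−17.06) − (30.46−17.56) = 12.57 − 12.90 = -0.33; fold change = 2^0.33 = 1.257
AT2G43813: ΔΔCt = (33.32−17.06) − (30.25−17.56) = 16.26 − 12.69 = 3.57; fold change = 2^-3.57 = 0.084
AT5G26874: ΔΔCt = (29.22−17.06) − (25.26−17.56) = 12.16 − 7.70 = 4.46; fold change = 2^-4.46 = 0.045
AT5G26874 has the largest |ΔΔCt| = 4.46.

0.045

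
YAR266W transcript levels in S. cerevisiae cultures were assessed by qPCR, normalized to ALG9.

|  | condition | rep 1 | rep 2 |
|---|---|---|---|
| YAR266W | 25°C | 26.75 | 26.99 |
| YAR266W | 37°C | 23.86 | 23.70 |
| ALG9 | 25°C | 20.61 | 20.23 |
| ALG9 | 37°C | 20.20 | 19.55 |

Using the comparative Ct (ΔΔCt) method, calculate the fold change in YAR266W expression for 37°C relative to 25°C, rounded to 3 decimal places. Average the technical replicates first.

Mean Ct: YAR266W 25°C 26.870; YAR266W 37°C 23.780; ALG9 25°C 20.420; ALG9 37°C 19.875
ΔCt(25°C) = 26.870 − 20.420 = 6.450
ΔCt(37°C) = 23.780 − 19.875 = 3.905
ΔΔCt = 3.905 − 6.450 = -2.545
Fold change = 2^(−(-2.545)) = 2^2.545 = 5.8361

5.836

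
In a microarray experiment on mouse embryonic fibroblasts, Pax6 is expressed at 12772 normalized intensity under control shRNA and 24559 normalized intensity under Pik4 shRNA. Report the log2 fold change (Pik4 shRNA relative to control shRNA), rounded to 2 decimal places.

Fold change = 24559 / 12772 = 1.9229
log2(1.9229) = 0.943

0.94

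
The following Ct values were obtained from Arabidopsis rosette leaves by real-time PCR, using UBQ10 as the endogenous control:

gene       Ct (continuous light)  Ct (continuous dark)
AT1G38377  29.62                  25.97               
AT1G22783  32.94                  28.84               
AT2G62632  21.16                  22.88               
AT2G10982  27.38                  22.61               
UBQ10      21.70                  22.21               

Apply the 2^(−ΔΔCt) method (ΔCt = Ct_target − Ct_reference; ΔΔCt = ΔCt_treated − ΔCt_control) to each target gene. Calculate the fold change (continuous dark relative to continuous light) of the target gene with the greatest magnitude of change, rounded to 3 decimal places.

38.854

AT1G38377: ΔΔCt = (25.97−22.21) − (29.62−21.70) = 3.76 − 7.92 = -4.16; fold change = 2^4.16 = 17.877
AT1G22783: ΔΔCt = (28.84−22.21) − (32.94−21.70) = 6.63 − 11.24 = -4.61; fold change = 2^4.61 = 24.420
AT2G62632: ΔΔCt = (22.88−22.21) − (21.16−21.70) = 0.67 − (-0.54) = 1.21; fold change = 2^-1.21 = 0.432
AT2G10982: ΔΔCt = (22.61−22.21) − (27.38−21.70) = 0.40 − 5.68 = -5.28; fold change = 2^5.28 = 38.854
AT2G10982 has the largest |ΔΔCt| = 5.28.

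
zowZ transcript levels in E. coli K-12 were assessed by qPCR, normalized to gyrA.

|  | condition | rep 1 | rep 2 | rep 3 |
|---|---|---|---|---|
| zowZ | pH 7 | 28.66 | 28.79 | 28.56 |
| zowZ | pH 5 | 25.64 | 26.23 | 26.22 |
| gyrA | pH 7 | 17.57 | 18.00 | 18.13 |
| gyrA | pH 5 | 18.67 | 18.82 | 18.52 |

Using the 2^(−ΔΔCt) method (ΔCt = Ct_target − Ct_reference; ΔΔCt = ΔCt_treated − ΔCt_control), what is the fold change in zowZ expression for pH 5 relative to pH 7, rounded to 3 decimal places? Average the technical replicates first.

10.629

Mean Ct: zowZ pH 7 28.670; zowZ pH 5 26.030; gyrA pH 7 17.900; gyrA pH 5 18.670
ΔCt(pH 7) = 28.670 − 17.900 = 10.770
ΔCt(pH 5) = 26.030 − 18.670 = 7.360
ΔΔCt = 7.360 − 10.770 = -3.410
Fold change = 2^(−(-3.410)) = 2^3.410 = 10.6295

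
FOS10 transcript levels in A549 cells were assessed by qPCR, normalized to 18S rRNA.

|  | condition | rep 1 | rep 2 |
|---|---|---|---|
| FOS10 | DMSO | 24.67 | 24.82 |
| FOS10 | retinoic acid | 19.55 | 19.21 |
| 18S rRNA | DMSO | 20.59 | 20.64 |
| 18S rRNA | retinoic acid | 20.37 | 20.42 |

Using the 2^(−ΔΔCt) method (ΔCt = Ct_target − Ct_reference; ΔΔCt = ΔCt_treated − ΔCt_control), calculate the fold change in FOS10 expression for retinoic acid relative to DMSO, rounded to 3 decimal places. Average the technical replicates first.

Mean Ct: FOS10 DMSO 24.745; FOS10 retinoic acid 19.380; 18S rRNA DMSO 20.615; 18S rRNA retinoic acid 20.395
ΔCt(DMSO) = 24.745 − 20.615 = 4.130
ΔCt(retinoic acid) = 19.380 − 20.395 = -1.015
ΔΔCt = -1.015 − 4.130 = -5.145
Fold change = 2^(−(-5.145)) = 2^5.145 = 35.3834

35.383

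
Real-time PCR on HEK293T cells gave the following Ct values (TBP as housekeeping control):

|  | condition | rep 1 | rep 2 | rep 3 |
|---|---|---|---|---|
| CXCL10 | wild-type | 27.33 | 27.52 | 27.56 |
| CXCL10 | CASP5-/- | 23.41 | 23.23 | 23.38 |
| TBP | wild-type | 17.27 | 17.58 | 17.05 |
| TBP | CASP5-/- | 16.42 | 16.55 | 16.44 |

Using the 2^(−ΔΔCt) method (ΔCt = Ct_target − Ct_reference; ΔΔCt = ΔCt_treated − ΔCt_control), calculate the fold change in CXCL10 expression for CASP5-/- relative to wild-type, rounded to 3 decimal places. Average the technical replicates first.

9.849

Mean Ct: CXCL10 wild-type 27.470; CXCL10 CASP5-/- 23.340; TBP wild-type 17.300; TBP CASP5-/- 16.470
ΔCt(wild-type) = 27.470 − 17.300 = 10.170
ΔCt(CASP5-/-) = 23.340 − 16.470 = 6.870
ΔΔCt = 6.870 − 10.170 = -3.300
Fold change = 2^(−(-3.300)) = 2^3.300 = 9.8492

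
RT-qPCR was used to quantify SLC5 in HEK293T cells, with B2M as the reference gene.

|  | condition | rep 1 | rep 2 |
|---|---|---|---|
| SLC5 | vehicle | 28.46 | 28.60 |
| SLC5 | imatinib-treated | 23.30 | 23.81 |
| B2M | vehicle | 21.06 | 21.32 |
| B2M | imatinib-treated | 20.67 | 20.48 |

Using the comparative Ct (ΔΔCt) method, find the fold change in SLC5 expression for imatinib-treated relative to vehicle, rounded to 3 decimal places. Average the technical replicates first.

20.535

Mean Ct: SLC5 vehicle 28.530; SLC5 imatinib-treated 23.555; B2M vehicle 21.190; B2M imatinib-treated 20.575
ΔCt(vehicle) = 28.530 − 21.190 = 7.340
ΔCt(imatinib-treated) = 23.555 − 20.575 = 2.980
ΔΔCt = 2.980 − 7.340 = -4.360
Fold change = 2^(−(-4.360)) = 2^4.360 = 20.5348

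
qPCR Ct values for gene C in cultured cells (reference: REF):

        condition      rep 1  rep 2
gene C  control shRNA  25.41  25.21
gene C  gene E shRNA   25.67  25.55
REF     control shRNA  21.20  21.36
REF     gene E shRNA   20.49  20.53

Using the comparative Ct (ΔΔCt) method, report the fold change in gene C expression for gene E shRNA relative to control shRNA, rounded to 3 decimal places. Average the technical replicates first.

0.476

Mean Ct: gene C control shRNA 25.310; gene C gene E shRNA 25.610; REF control shRNA 21.280; REF gene E shRNA 20.510
ΔCt(control shRNA) = 25.310 − 21.280 = 4.030
ΔCt(gene E shRNA) = 25.610 − 20.510 = 5.100
ΔΔCt = 5.100 − 4.030 = 1.070
Fold change = 2^(−1.070) = 0.4763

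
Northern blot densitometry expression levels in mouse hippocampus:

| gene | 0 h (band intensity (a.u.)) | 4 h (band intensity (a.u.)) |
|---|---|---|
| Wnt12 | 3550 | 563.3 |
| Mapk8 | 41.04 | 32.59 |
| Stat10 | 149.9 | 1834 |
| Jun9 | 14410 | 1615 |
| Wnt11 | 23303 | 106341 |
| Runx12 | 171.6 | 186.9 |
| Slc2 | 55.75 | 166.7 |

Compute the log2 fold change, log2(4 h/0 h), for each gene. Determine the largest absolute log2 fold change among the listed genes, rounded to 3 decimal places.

log2(563.3/3550) = -2.656  (Wnt12)
log2(32.59/41.04) = -0.333  (Mapk8)
log2(1834/149.9) = 3.613  (Stat10)
log2(1615/14410) = -3.157  (Jun9)
log2(106341/23303) = 2.190  (Wnt11)
log2(186.9/171.6) = 0.123  (Runx12)
log2(166.7/55.75) = 1.580  (Slc2)
The largest magnitude belongs to Stat10.

3.613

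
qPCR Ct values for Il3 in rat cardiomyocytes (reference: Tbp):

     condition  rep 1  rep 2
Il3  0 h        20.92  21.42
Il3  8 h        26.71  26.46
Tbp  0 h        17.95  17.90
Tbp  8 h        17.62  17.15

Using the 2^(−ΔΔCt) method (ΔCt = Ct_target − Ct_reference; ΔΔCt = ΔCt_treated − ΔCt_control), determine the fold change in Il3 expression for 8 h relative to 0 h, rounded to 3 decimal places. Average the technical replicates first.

0.016

Mean Ct: Il3 0 h 21.170; Il3 8 h 26.585; Tbp 0 h 17.925; Tbp 8 h 17.385
ΔCt(0 h) = 21.170 − 17.925 = 3.245
ΔCt(8 h) = 26.585 − 17.385 = 9.200
ΔΔCt = 9.200 − 3.245 = 5.955
Fold change = 2^(−5.955) = 0.0161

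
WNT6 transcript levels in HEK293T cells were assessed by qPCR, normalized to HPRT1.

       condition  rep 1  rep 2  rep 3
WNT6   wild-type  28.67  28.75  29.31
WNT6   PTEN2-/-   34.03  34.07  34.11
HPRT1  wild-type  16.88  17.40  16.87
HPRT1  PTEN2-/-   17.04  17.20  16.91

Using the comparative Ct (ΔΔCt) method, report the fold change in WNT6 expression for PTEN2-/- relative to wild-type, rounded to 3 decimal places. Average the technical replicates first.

Mean Ct: WNT6 wild-type 28.910; WNT6 PTEN2-/- 34.070; HPRT1 wild-type 17.050; HPRT1 PTEN2-/- 17.050
ΔCt(wild-type) = 28.910 − 17.050 = 11.860
ΔCt(PTEN2-/-) = 34.070 − 17.050 = 17.020
ΔΔCt = 17.020 − 11.860 = 5.160
Fold change = 2^(−5.160) = 0.0280

0.028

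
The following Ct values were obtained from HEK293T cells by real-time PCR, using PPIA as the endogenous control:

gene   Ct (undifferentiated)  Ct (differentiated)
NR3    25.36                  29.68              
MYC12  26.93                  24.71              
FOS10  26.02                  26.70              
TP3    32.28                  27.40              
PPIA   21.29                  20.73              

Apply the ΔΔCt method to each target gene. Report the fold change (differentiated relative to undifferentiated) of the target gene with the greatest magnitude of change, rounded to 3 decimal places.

0.034

NR3: ΔΔCt = (29.68−20.73) − (25.36−21.29) = 8.95 − 4.07 = 4.88; fold change = 2^-4.88 = 0.034
MYC12: ΔΔCt = (24.71−20.73) − (26.93−21.29) = 3.98 − 5.64 = -1.66; fold change = 2^1.66 = 3.160
FOS10: ΔΔCt = (26.70−20.73) − (26.02−21.29) = 5.97 − 4.73 = 1.24; fold change = 2^-1.24 = 0.423
TP3: ΔΔCt = (27.40−20.73) − (32.28−21.29) = 6.67 − 10.99 = -4.32; fold change = 2^4.32 = 19.973
NR3 has the largest |ΔΔCt| = 4.88.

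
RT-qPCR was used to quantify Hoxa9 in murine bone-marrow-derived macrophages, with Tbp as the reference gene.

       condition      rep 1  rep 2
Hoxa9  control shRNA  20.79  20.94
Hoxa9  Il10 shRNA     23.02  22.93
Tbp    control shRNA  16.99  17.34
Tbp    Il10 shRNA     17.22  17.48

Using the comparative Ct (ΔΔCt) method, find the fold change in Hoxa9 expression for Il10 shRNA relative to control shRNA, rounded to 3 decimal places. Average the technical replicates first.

0.263

Mean Ct: Hoxa9 control shRNA 20.865; Hoxa9 Il10 shRNA 22.975; Tbp control shRNA 17.165; Tbp Il10 shRNA 17.350
ΔCt(control shRNA) = 20.865 − 17.165 = 3.700
ΔCt(Il10 shRNA) = 22.975 − 17.350 = 5.625
ΔΔCt = 5.625 − 3.700 = 1.925
Fold change = 2^(−1.925) = 0.2633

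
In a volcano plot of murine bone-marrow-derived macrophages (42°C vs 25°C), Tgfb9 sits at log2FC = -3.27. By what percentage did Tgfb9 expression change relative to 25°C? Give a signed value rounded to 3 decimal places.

-89.634%

Fold change = 2^(-3.27) = 0.1037
Percent change = (FC − 1) × 100% = (0.1037 − 1) × 100 = -89.634%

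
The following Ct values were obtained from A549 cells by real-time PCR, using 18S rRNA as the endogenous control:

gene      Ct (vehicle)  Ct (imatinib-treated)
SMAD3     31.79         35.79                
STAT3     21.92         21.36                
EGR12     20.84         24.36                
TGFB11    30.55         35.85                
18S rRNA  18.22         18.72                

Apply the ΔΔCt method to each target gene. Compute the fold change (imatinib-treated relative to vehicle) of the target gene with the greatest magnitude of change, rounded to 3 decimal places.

SMAD3: ΔΔCt = (35.79−18.72) − (31.79−18.22) = 17.07 − 13.57 = 3.50; fold change = 2^-3.50 = 0.088
STAT3: ΔΔCt = (21.36−18.72) − (21.92−18.22) = 2.64 − 3.70 = -1.06; fold change = 2^1.06 = 2.085
EGR12: ΔΔCt = (24.36−18.72) − (20.84−18.22) = 5.64 − 2.62 = 3.02; fold change = 2^-3.02 = 0.123
TGFB11: ΔΔCt = (35.85−18.72) − (30.55−18.22) = 17.13 − 12.33 = 4.80; fold change = 2^-4.80 = 0.036
TGFB11 has the largest |ΔΔCt| = 4.80.

0.036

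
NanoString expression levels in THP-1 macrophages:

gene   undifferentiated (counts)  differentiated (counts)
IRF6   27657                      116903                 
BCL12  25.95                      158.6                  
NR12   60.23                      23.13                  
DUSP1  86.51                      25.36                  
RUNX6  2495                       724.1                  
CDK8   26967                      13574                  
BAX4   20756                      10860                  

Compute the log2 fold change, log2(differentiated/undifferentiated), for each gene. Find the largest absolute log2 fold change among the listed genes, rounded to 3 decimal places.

2.612

log2(116903/27657) = 2.080  (IRF6)
log2(158.6/25.95) = 2.612  (BCL12)
log2(23.13/60.23) = -1.381  (NR12)
log2(25.36/86.51) = -1.770  (DUSP1)
log2(724.1/2495) = -1.785  (RUNX6)
log2(13574/26967) = -0.990  (CDK8)
log2(10860/20756) = -0.935  (BAX4)
The largest magnitude belongs to BCL12.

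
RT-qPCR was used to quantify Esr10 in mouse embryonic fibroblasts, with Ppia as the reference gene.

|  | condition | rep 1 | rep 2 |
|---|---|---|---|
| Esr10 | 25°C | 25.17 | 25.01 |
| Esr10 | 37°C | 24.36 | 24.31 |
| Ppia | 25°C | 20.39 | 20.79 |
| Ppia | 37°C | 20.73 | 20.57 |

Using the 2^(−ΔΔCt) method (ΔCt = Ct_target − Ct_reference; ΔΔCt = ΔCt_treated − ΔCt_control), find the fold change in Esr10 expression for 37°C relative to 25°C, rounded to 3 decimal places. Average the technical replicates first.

Mean Ct: Esr10 25°C 25.090; Esr10 37°C 24.335; Ppia 25°C 20.590; Ppia 37°C 20.650
ΔCt(25°C) = 25.090 − 20.590 = 4.500
ΔCt(37°C) = 24.335 − 20.650 = 3.685
ΔΔCt = 3.685 − 4.500 = -0.815
Fold change = 2^(−(-0.815)) = 2^0.815 = 1.7593

1.759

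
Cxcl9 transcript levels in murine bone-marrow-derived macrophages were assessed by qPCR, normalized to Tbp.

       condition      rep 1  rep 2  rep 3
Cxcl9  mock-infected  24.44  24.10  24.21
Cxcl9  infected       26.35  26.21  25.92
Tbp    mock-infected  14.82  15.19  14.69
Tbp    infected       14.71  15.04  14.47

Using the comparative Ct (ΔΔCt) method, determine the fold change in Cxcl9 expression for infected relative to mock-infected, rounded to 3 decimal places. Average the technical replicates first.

0.238

Mean Ct: Cxcl9 mock-infected 24.250; Cxcl9 infected 26.160; Tbp mock-infected 14.900; Tbp infected 14.740
ΔCt(mock-infected) = 24.250 − 14.900 = 9.350
ΔCt(infected) = 26.160 − 14.740 = 11.420
ΔΔCt = 11.420 − 9.350 = 2.070
Fold change = 2^(−2.070) = 0.2382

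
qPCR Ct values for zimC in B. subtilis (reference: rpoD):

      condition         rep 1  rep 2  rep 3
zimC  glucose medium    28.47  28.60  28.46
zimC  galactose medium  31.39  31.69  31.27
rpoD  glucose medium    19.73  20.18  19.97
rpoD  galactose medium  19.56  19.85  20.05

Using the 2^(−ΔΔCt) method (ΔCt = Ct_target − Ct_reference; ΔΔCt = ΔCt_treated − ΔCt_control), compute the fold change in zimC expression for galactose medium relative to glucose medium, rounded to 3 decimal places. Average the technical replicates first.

Mean Ct: zimC glucose medium 28.510; zimC galactose medium 31.450; rpoD glucose medium 19.960; rpoD galactose medium 19.820
ΔCt(glucose medium) = 28.510 − 19.960 = 8.550
ΔCt(galactose medium) = 31.450 − 19.820 = 11.630
ΔΔCt = 11.630 − 8.550 = 3.080
Fold change = 2^(−3.080) = 0.1183

0.118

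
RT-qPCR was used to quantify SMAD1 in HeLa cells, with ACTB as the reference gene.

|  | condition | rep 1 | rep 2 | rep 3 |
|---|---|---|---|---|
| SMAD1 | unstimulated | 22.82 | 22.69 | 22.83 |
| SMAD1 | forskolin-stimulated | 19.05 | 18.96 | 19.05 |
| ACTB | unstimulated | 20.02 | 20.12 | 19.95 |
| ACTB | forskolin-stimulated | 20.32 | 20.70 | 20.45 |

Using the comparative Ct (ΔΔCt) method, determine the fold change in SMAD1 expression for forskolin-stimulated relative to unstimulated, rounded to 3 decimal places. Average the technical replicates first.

18.636

Mean Ct: SMAD1 unstimulated 22.780; SMAD1 forskolin-stimulated 19.020; ACTB unstimulated 20.030; ACTB forskolin-stimulated 20.490
ΔCt(unstimulated) = 22.780 − 20.030 = 2.750
ΔCt(forskolin-stimulated) = 19.020 − 20.490 = -1.470
ΔΔCt = -1.470 − 2.750 = -4.220
Fold change = 2^(−(-4.220)) = 2^4.220 = 18.6357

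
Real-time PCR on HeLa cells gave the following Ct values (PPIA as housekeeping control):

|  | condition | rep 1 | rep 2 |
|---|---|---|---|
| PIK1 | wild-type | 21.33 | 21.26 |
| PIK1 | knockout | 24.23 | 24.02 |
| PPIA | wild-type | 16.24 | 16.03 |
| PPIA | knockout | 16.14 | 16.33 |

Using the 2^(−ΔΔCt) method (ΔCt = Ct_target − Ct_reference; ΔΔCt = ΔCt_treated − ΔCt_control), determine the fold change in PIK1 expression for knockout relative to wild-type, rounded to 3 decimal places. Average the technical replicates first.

Mean Ct: PIK1 wild-type 21.295; PIK1 knockout 24.125; PPIA wild-type 16.135; PPIA knockout 16.235
ΔCt(wild-type) = 21.295 − 16.135 = 5.160
ΔCt(knockout) = 24.125 − 16.235 = 7.890
ΔΔCt = 7.890 − 5.160 = 2.730
Fold change = 2^(−2.730) = 0.1507

0.151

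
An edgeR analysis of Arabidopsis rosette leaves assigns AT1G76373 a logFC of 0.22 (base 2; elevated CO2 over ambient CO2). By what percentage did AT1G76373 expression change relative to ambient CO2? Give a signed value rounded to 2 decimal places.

Fold change = 2^(0.22) = 1.1647
Percent change = (FC − 1) × 100% = (1.1647 − 1) × 100 = 16.47%

16.47%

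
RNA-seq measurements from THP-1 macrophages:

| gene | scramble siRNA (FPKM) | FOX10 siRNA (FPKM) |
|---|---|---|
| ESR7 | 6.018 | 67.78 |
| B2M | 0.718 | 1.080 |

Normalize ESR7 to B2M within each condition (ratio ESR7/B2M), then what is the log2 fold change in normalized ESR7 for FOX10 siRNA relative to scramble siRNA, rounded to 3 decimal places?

ESR7/B2M (scramble siRNA) = 6.018 / 0.718 = 8.3816
ESR7/B2M (FOX10 siRNA) = 67.78 / 1.080 = 62.759
Fold change = 62.759 / 8.3816 = 7.4877
log2(7.4877) = 2.9045

2.905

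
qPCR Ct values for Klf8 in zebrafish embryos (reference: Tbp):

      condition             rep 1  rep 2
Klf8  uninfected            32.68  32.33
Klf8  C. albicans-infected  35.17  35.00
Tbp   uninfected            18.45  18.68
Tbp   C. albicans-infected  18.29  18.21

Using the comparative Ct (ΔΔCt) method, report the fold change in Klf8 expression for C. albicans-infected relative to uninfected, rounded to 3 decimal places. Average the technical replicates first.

0.134

Mean Ct: Klf8 uninfected 32.505; Klf8 C. albicans-infected 35.085; Tbp uninfected 18.565; Tbp C. albicans-infected 18.250
ΔCt(uninfected) = 32.505 − 18.565 = 13.940
ΔCt(C. albicans-infected) = 35.085 − 18.250 = 16.835
ΔΔCt = 16.835 − 13.940 = 2.895
Fold change = 2^(−2.895) = 0.1344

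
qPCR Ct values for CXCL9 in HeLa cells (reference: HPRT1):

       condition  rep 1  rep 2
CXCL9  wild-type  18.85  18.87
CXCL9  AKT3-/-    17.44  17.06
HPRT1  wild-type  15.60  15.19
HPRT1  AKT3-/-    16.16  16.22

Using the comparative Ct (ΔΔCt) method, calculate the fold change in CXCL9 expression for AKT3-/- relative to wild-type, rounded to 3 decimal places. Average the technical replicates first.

Mean Ct: CXCL9 wild-type 18.860; CXCL9 AKT3-/- 17.250; HPRT1 wild-type 15.395; HPRT1 AKT3-/- 16.190
ΔCt(wild-type) = 18.860 − 15.395 = 3.465
ΔCt(AKT3-/-) = 17.250 − 16.190 = 1.060
ΔΔCt = 1.060 − 3.465 = -2.405
Fold change = 2^(−(-2.405)) = 2^2.405 = 5.2964

5.296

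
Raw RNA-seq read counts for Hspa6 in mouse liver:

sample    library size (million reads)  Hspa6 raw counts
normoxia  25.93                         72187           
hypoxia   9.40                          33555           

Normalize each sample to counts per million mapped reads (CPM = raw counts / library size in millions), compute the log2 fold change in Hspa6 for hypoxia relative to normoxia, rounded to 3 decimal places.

0.359

CPM(normoxia) = 72187 / 25.93 = 2783.9182
CPM(hypoxia) = 33555 / 9.40 = 3569.6809
Fold change = 3569.6809 / 2783.9182 = 1.28225
log2(1.28225) = 0.3587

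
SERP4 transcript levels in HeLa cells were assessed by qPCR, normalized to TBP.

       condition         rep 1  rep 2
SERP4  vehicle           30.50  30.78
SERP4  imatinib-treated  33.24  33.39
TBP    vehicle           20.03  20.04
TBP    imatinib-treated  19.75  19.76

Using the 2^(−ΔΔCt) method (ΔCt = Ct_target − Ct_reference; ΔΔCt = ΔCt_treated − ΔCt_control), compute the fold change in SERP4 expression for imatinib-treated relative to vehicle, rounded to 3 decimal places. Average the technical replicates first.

Mean Ct: SERP4 vehicle 30.640; SERP4 imatinib-treated 33.315; TBP vehicle 20.035; TBP imatinib-treated 19.755
ΔCt(vehicle) = 30.640 − 20.035 = 10.605
ΔCt(imatinib-treated) = 33.315 − 19.755 = 13.560
ΔΔCt = 13.560 − 10.605 = 2.955
Fold change = 2^(−2.955) = 0.1290

0.129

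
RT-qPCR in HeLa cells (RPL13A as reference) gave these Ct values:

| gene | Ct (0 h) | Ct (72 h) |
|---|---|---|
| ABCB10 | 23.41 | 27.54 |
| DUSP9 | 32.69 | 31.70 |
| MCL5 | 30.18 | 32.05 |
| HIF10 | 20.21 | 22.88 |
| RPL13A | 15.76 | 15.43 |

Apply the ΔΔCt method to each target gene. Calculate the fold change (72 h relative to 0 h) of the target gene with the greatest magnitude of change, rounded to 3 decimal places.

ABCB10: ΔΔCt = (27.54−15.43) − (23.41−15.76) = 12.11 − 7.65 = 4.46; fold change = 2^-4.46 = 0.045
DUSP9: ΔΔCt = (31.70−15.43) − (32.69−15.76) = 16.27 − 16.93 = -0.66; fold change = 2^0.66 = 1.580
MCL5: ΔΔCt = (32.05−15.43) − (30.18−15.76) = 16.62 − 14.42 = 2.20; fold change = 2^-2.20 = 0.218
HIF10: ΔΔCt = (22.88−15.43) − (20.21−15.76) = 7.45 − 4.45 = 3.00; fold change = 2^-3.00 = 0.125
ABCB10 has the largest |ΔΔCt| = 4.46.

0.045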